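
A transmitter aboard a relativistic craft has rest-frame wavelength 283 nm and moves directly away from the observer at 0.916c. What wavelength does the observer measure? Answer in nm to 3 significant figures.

λ_obs ≈ 1350 nm

Relativistic Doppler: λ_obs = λ_src √((1+β)/(1−β))
= 283 × √(1.9160/0.084000) = 283 × 4.7759 = 1350 nm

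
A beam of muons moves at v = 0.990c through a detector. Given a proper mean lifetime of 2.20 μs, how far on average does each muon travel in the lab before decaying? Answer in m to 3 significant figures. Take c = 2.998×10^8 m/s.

γ = 1/√(1 − 0.990²) = 7.0888
Dilated lifetime: Δt = γτ₀ = 7.0888 × 2.20 μs = 15.595 μs
d = vΔt = 0.990c × 15.595 μs = 2.9680×10^8 m/s × 1.5595×10^-5 s = 4630 m

d ≈ 4630 m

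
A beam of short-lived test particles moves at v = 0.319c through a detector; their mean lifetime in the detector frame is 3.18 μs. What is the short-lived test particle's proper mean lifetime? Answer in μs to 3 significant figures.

τ₀ ≈ 3.01 μs

γ = 1/√(1 − 0.319²) = 1.0551
Proper time: τ₀ = Δt/γ = 3.18/1.0551 = 3.01 μs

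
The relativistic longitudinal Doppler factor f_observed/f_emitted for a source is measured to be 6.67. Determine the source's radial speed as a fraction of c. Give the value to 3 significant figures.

f_obs/f_src = √((1+β)/(1−β)) = 6.67  ⇒  (1+β)/(1−β) = 44.489
β = |1 − D²|/(1 + D²) = |1 − 44.489|/(1 + 44.489) = 0.956

β ≈ 0.956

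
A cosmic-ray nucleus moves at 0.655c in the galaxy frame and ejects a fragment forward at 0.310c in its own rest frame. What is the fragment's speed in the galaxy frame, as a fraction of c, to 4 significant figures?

u ≈ 0.8021c

Compose boost 2: (0.310 + 0.655)/(1 + 0.310×0.655) = 0.9650/1.20305 = 0.8021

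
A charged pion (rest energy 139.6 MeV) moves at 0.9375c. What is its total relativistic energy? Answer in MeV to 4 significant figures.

E ≈ 401.2 MeV

γ = 1/√(1 − 0.9375²) = 2.87368
E = γm₀c² = 2.87368 × 139.6 MeV = 401.2 MeV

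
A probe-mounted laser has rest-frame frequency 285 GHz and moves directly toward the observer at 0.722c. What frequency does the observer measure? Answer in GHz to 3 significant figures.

f_obs ≈ 709 GHz

Relativistic Doppler: f_obs = f_src √((1+β)/(1−β))
= 285 × √(1.7220/0.27800) = 285 × 2.4888 = 709 GHz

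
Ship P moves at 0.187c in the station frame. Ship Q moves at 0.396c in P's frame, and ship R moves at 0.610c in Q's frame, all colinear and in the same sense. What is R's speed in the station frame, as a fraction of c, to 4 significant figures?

Compose boost 2: (0.396 + 0.187)/(1 + 0.396×0.187) = 0.5830/1.07405 = 0.542804
Compose boost 3: (0.610 + 0.542804)/(1 + 0.610×0.542804) = 1.15280/1.33111 = 0.8660

u ≈ 0.8660c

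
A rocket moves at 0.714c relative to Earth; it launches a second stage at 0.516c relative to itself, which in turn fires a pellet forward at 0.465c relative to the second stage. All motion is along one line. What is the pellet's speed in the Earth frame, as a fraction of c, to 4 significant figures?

Compose boost 2: (0.516 + 0.714)/(1 + 0.516×0.714) = 1.230/1.36842 = 0.898844
Compose boost 3: (0.465 + 0.898844)/(1 + 0.465×0.898844) = 1.36384/1.41796 = 0.9618

u ≈ 0.9618c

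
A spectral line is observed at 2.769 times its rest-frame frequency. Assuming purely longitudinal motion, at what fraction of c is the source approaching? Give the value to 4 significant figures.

f_obs/f_src = √((1+β)/(1−β)) = 2.769  ⇒  (1+β)/(1−β) = 7.66736
β = |1 − D²|/(1 + D²) = |1 − 7.66736|/(1 + 7.66736) = 0.7692

β ≈ 0.7692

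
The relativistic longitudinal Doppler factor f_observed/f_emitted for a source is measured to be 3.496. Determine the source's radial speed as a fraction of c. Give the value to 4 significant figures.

β ≈ 0.8487

f_obs/f_src = √((1+β)/(1−β)) = 3.496  ⇒  (1+β)/(1−β) = 12.2220
β = |1 − D²|/(1 + D²) = |1 − 12.2220|/(1 + 12.2220) = 0.8487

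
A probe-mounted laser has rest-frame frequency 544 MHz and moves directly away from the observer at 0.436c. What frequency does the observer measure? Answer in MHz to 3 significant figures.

f_obs ≈ 341 MHz

Relativistic Doppler: f_obs = f_src √((1−β)/(1+β))
= 544 × √(0.56400/1.4360) = 544 × 0.62670 = 341 MHz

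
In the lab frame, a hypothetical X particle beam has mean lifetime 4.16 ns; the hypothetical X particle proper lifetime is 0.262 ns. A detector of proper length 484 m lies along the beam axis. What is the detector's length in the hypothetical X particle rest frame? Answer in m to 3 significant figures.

L ≈ 30.5 m

Time dilation ⇒ γ = Δt/τ₀ = 4.16/0.262 = 15.878
Length contraction: L = L₀/γ = 484/15.878 = 30.5 m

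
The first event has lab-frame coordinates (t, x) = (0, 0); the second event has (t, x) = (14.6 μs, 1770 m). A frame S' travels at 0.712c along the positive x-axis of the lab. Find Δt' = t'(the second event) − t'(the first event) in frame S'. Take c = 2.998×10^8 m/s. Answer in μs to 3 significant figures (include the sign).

γ = 1/√(1 − 0.712²) = 1.4241
Δt' = γ(Δt − vΔx/c²) = 1.4241 × (14.6 μs − 0.712×1770 m / (2.998×10^8 m/s))
= 1.4241 × (10.396 μs) = 14.8 μs

Δt' ≈ 14.8 μs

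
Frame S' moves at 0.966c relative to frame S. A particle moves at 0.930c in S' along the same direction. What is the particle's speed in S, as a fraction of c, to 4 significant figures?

Relativistic velocity addition: u = (u' + v)/(1 + u'v/c²)
= (0.930 + 0.966)/(1 + 0.930×0.966) = 1.896/1.89838 = 0.9987

u ≈ 0.9987c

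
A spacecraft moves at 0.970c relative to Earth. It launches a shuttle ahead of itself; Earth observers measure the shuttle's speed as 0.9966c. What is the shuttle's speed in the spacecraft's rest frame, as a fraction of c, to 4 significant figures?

Inverse velocity addition: u' = (u − v)/(1 − uv/c²)
= (0.9966 − 0.970)/(1 − 0.9966×0.970) = 0.02660/0.0332980 = 0.7988

u' ≈ 0.7988c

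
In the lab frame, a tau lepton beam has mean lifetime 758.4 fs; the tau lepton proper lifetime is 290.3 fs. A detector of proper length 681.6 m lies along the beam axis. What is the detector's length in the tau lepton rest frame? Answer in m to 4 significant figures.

Time dilation ⇒ γ = Δt/τ₀ = 758.4/290.3 = 2.61247
Length contraction: L = L₀/γ = 681.6/2.61247 = 260.9 m

L ≈ 260.9 m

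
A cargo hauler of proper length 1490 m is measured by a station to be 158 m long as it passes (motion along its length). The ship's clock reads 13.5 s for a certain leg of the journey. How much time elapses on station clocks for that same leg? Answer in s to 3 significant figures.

Δt ≈ 127 s

Length contraction ⇒ γ = L₀/L = 1490/158 = 9.4304
Time dilation: Δt = γτ₀ = 9.4304 × 13.5 s = 127 s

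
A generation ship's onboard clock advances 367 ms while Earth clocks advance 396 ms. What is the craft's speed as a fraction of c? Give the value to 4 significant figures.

γ = Δt/τ₀ = 396/367 = 1.07902
β = √(1 − 1/γ²) = √(1 − 1/1.07902²) = 0.3756

β ≈ 0.3756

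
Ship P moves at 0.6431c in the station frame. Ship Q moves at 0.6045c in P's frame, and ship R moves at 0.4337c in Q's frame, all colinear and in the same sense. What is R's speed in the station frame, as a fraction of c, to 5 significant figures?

Compose boost 2: (0.6045 + 0.6431)/(1 + 0.6045×0.6431) = 1.2476/1.388754 = 0.8983593
Compose boost 3: (0.4337 + 0.8983593)/(1 + 0.4337×0.8983593) = 1.332059/1.389618 = 0.95858

u ≈ 0.95858c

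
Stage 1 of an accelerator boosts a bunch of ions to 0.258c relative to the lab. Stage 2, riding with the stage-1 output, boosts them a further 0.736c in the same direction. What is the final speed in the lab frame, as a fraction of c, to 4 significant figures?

u ≈ 0.8354c

Compose boost 2: (0.736 + 0.258)/(1 + 0.736×0.258) = 0.9940/1.18989 = 0.8354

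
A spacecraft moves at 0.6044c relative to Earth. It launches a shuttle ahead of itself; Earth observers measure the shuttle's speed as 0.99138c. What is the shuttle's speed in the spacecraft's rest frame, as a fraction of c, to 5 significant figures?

Inverse velocity addition: u' = (u − v)/(1 − uv/c²)
= (0.99138 − 0.6044)/(1 − 0.99138×0.6044) = 0.38698/0.4008099 = 0.96550

u' ≈ 0.96550c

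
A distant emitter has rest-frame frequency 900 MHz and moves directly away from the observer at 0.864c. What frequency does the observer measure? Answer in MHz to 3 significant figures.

f_obs ≈ 243 MHz

Relativistic Doppler: f_obs = f_src √((1−β)/(1+β))
= 900 × √(0.13600/1.8640) = 900 × 0.27011 = 243 MHz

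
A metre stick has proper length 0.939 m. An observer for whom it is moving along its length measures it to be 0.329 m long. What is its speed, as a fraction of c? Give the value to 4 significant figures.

γ = L₀/L = 0.939/0.329 = 2.85410
β = √(1 − 1/γ²) = 0.9366

β ≈ 0.9366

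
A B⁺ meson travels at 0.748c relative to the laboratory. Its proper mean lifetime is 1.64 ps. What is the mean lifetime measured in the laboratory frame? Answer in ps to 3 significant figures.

Δt ≈ 2.47 ps

γ = 1/√(1 − 0.748²) = 1.5067
Time dilation: Δt = γτ₀ = 1.5067 × 1.64 ps = 2.47 ps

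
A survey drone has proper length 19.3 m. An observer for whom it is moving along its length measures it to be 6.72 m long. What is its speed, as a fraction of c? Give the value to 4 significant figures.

γ = L₀/L = 19.3/6.72 = 2.87202
β = √(1 − 1/γ²) = 0.9374

β ≈ 0.9374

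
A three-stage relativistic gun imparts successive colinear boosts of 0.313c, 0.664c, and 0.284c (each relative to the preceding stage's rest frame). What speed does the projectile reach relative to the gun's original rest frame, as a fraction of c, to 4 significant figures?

u ≈ 0.8887c

Compose boost 2: (0.664 + 0.313)/(1 + 0.664×0.313) = 0.9770/1.20783 = 0.808887
Compose boost 3: (0.284 + 0.808887)/(1 + 0.284×0.808887) = 1.09289/1.22972 = 0.8887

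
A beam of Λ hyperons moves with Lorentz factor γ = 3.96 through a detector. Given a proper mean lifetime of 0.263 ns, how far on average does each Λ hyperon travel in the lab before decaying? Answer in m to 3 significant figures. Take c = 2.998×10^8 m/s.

β = √(1 − 1/γ²) = √(1 − 1/3.96²) = 0.96759
Dilated lifetime: Δt = γτ₀ = 3.96 × 0.263 ns = 1.0415 ns
d = vΔt = 0.96759c × 1.0415 ns = 2.9008×10^8 m/s × 1.0415×10^-9 s = 0.302 m

d ≈ 0.302 m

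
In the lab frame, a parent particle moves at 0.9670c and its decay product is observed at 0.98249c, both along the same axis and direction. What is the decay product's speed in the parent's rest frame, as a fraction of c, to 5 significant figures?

Inverse velocity addition: u' = (u − v)/(1 − uv/c²)
= (0.98249 − 0.9670)/(1 − 0.98249×0.9670) = 0.015490/0.04993217 = 0.31022

u' ≈ 0.31022c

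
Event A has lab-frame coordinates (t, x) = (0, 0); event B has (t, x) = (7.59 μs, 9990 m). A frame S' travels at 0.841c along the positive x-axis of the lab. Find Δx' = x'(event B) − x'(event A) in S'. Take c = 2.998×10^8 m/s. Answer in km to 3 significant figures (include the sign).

γ = 1/√(1 − 0.841²) = 1.8483
Δx' = γ(Δx − vΔt) = 1.8483 × (9990 m − 0.841×(2.998×10^8 m/s)×7.59×10^-6 s)
= 1.8483 × (8076.3 m) = 14.9 km

Δx' ≈ 14.9 km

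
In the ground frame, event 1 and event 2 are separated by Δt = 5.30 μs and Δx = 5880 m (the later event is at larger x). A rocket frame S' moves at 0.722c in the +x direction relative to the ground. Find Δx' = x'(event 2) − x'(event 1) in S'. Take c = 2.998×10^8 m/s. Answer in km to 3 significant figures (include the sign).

γ = 1/√(1 − 0.722²) = 1.4453
Δx' = γ(Δx − vΔt) = 1.4453 × (5880 m − 0.722×(2.998×10^8 m/s)×5.30×10^-6 s)
= 1.4453 × (4732.8 m) = 6.84 km

Δx' ≈ 6.84 km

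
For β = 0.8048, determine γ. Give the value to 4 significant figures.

γ ≈ 1.685

γ = 1/√(1 − β²) = 1/√(1 − 0.8048²) = 1/√(0.352297) = 1.685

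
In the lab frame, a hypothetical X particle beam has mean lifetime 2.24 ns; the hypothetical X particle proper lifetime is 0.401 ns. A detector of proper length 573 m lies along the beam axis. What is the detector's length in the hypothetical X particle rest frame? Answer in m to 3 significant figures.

Time dilation ⇒ γ = Δt/τ₀ = 2.24/0.401 = 5.5860
Length contraction: L = L₀/γ = 573/5.5860 = 103 m

L ≈ 103 m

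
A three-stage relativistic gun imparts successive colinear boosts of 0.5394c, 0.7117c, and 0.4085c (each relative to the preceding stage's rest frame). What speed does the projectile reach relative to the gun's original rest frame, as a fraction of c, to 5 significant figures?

Compose boost 2: (0.7117 + 0.5394)/(1 + 0.7117×0.5394) = 1.2511/1.383891 = 0.9040452
Compose boost 3: (0.4085 + 0.9040452)/(1 + 0.4085×0.9040452) = 1.312545/1.369302 = 0.95855

u ≈ 0.95855c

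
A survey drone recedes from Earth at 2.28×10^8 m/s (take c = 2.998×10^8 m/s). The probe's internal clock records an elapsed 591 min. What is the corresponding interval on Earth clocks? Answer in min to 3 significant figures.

Δt ≈ 910 min

β = v/c = 2.28×10^8 / 2.998×10^8 = 0.76051
γ = 1/√(1 − 0.76051²) = 1.5400
Time dilation: Δt = γτ₀ = 1.5400 × 591 min = 910 min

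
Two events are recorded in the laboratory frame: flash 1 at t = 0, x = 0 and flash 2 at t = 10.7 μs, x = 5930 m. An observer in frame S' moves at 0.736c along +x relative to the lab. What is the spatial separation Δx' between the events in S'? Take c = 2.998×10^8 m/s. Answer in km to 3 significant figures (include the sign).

γ = 1/√(1 − 0.736²) = 1.4771
Δx' = γ(Δx − vΔt) = 1.4771 × (5930 m − 0.736×(2.998×10^8 m/s)×10.7×10^-6 s)
= 1.4771 × (3569.0 m) = 5.27 km

Δx' ≈ 5.27 km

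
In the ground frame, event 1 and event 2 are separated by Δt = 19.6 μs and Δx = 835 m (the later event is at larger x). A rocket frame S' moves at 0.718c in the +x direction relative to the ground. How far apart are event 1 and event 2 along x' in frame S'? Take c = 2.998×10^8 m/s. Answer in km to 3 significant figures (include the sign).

γ = 1/√(1 − 0.718²) = 1.4367
Δx' = γ(Δx − vΔt) = 1.4367 × (835 m − 0.718×(2.998×10^8 m/s)×19.6×10^-6 s)
= 1.4367 × (-3384.0 m) = -4.86 km

Δx' ≈ -4.86 km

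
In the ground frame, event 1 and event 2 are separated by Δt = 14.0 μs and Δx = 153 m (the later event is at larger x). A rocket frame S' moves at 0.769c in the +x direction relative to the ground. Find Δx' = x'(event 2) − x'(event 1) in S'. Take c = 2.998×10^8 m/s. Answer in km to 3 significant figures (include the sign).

Δx' ≈ -4.81 km

γ = 1/√(1 − 0.769²) = 1.5643
Δx' = γ(Δx − vΔt) = 1.5643 × (153 m − 0.769×(2.998×10^8 m/s)×14.0×10^-6 s)
= 1.5643 × (-3074.6 m) = -4.81 km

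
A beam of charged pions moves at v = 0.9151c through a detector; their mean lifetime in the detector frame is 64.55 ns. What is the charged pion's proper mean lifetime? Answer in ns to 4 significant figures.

γ = 1/√(1 − 0.9151²) = 2.47999
Proper time: τ₀ = Δt/γ = 64.55/2.47999 = 26.03 ns

τ₀ ≈ 26.03 ns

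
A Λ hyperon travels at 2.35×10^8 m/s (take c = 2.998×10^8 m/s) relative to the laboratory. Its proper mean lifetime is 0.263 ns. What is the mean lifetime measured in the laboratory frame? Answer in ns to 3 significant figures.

β = v/c = 2.35×10^8 / 2.998×10^8 = 0.78386
γ = 1/√(1 − 0.78386²) = 1.6105
Time dilation: Δt = γτ₀ = 1.6105 × 0.263 ns = 0.424 ns

Δt ≈ 0.424 ns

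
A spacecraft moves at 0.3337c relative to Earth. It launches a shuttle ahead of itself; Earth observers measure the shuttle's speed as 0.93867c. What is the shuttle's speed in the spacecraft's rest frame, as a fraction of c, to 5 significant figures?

Inverse velocity addition: u' = (u − v)/(1 − uv/c²)
= (0.93867 − 0.3337)/(1 − 0.93867×0.3337) = 0.60497/0.6867658 = 0.88090

u' ≈ 0.88090c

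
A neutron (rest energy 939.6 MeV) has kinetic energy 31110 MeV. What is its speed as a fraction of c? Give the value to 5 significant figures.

γ = 1 + K/(m₀c²) = 1 + 31110/939.6 = 34.10983
β = √(1 − 1/γ²) = 0.99957

β ≈ 0.99957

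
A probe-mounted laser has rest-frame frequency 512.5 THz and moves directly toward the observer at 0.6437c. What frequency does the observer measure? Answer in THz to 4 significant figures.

f_obs ≈ 1101 THz

Relativistic Doppler: f_obs = f_src √((1+β)/(1−β))
= 512.5 × √(1.64370/0.356300) = 512.5 × 2.14785 = 1101 THz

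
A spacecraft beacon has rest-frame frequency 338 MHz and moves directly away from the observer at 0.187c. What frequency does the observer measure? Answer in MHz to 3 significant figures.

f_obs ≈ 280 MHz

Relativistic Doppler: f_obs = f_src √((1−β)/(1+β))
= 338 × √(0.81300/1.1870) = 338 × 0.82760 = 280 MHz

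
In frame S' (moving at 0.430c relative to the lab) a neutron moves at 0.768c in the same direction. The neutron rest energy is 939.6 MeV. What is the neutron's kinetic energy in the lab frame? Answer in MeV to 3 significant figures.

K ≈ 1220 MeV

u_lab = (0.768 + 0.430)/(1 + 0.768×0.430) = 0.900589
γ = 1/√(1 − 0.900589²) = 2.3006
K = (γ − 1)m₀c² = (2.3006 − 1) × 939.6 = 1.3006 × 939.6 = 1220 MeV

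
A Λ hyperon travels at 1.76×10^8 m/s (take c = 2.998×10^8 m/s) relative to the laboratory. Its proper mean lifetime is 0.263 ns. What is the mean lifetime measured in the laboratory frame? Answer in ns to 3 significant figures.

β = v/c = 1.76×10^8 / 2.998×10^8 = 0.58706
γ = 1/√(1 − 0.58706²) = 1.2353
Time dilation: Δt = γτ₀ = 1.2353 × 0.263 ns = 0.325 ns

Δt ≈ 0.325 ns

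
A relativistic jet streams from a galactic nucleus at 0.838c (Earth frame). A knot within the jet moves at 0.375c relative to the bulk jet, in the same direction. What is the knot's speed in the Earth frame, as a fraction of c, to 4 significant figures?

u ≈ 0.9230c

Relativistic velocity addition: u = (u' + v)/(1 + u'v/c²)
= (0.375 + 0.838)/(1 + 0.375×0.838) = 1.213/1.31425 = 0.9230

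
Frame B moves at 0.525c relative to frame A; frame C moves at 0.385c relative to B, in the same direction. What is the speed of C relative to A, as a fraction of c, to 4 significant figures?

Compose boost 2: (0.385 + 0.525)/(1 + 0.385×0.525) = 0.9100/1.20213 = 0.7570

u ≈ 0.7570c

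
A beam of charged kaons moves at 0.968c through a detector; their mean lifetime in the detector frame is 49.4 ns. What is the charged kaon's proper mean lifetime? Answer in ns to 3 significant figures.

γ = 1/√(1 − 0.968²) = 3.9849
Proper time: τ₀ = Δt/γ = 49.4/3.9849 = 12.4 ns

τ₀ ≈ 12.4 ns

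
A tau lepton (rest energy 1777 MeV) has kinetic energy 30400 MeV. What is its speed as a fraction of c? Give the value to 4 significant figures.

γ = 1 + K/(m₀c²) = 1 + 30400/1777 = 18.1075
β = √(1 − 1/γ²) = 0.9985

β ≈ 0.9985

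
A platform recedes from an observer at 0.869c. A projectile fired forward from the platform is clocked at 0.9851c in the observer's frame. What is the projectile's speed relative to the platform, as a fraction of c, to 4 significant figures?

u' ≈ 0.8065c

Inverse velocity addition: u' = (u − v)/(1 − uv/c²)
= (0.9851 − 0.869)/(1 − 0.9851×0.869) = 0.1161/0.143948 = 0.8065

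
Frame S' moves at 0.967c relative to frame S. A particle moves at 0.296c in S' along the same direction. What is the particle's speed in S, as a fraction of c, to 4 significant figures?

Relativistic velocity addition: u = (u' + v)/(1 + u'v/c²)
= (0.296 + 0.967)/(1 + 0.296×0.967) = 1.263/1.28623 = 0.9819

u ≈ 0.9819c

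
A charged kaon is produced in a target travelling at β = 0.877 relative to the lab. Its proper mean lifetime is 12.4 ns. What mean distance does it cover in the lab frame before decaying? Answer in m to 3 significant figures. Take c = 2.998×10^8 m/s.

d ≈ 6.79 m

γ = 1/√(1 − 0.877²) = 2.0812
Dilated lifetime: Δt = γτ₀ = 2.0812 × 12.4 ns = 25.807 ns
d = vΔt = 0.877c × 25.807 ns = 2.6292×10^8 m/s × 2.5807×10^-8 s = 6.79 m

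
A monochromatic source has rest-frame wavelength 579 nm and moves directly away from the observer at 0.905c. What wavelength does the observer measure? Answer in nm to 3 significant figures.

λ_obs ≈ 2590 nm

Relativistic Doppler: λ_obs = λ_src √((1+β)/(1−β))
= 579 × √(1.9050/0.095000) = 579 × 4.4780 = 2590 nm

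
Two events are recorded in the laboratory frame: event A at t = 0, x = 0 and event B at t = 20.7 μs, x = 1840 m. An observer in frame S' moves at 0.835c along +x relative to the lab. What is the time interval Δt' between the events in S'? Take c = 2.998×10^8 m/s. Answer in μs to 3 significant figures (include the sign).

Δt' ≈ 28.3 μs

γ = 1/√(1 − 0.835²) = 1.8174
Δt' = γ(Δt − vΔx/c²) = 1.8174 × (20.7 μs − 0.835×1840 m / (2.998×10^8 m/s))
= 1.8174 × (15.575 μs) = 28.3 μs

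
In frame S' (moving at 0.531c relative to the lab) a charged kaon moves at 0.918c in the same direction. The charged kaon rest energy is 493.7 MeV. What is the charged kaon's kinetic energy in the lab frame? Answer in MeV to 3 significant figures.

u_lab = (0.918 + 0.531)/(1 + 0.918×0.531) = 0.974145
γ = 1/√(1 − 0.974145²) = 4.4263
K = (γ − 1)m₀c² = (4.4263 − 1) × 493.7 = 3.4263 × 493.7 = 1690 MeV

K ≈ 1690 MeV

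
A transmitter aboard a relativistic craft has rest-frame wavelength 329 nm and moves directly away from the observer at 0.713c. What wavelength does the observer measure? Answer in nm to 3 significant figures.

λ_obs ≈ 804 nm

Relativistic Doppler: λ_obs = λ_src √((1+β)/(1−β))
= 329 × √(1.7130/0.28700) = 329 × 2.4431 = 804 nm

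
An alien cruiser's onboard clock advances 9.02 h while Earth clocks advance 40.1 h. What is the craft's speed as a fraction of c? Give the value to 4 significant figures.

γ = Δt/τ₀ = 40.1/9.02 = 4.44568
β = √(1 − 1/γ²) = √(1 − 1/4.44568²) = 0.9744

β ≈ 0.9744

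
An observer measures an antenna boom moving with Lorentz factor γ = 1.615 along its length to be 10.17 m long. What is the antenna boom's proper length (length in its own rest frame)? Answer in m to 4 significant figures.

L₀ ≈ 16.42 m

γ = 1.615 (given)
L₀ = γL = 1.615 × 10.17 = 16.42 m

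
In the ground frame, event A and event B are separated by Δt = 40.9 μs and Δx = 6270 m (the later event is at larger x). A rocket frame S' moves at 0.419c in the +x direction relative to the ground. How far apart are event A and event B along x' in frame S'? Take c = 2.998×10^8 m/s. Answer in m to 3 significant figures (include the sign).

Δx' ≈ 1250 m

γ = 1/√(1 − 0.419²) = 1.1013
Δx' = γ(Δx − vΔt) = 1.1013 × (6270 m − 0.419×(2.998×10^8 m/s)×40.9×10^-6 s)
= 1.1013 × (1132.3 m) = 1250 m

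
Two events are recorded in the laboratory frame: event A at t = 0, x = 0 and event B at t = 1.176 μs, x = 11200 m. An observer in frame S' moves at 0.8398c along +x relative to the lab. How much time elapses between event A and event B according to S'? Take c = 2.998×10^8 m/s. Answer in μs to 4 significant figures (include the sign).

γ = 1/√(1 − 0.8398²) = 1.84197
Δt' = γ(Δt − vΔx/c²) = 1.84197 × (1.176 μs − 0.8398×11200 m / (2.998×10^8 m/s))
= 1.84197 × (-30.1974 μs) = -55.62 μs

Δt' ≈ -55.62 μs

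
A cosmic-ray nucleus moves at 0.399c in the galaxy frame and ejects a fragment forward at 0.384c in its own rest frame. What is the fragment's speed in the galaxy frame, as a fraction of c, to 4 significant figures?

u ≈ 0.6790c

Compose boost 2: (0.384 + 0.399)/(1 + 0.384×0.399) = 0.7830/1.15322 = 0.6790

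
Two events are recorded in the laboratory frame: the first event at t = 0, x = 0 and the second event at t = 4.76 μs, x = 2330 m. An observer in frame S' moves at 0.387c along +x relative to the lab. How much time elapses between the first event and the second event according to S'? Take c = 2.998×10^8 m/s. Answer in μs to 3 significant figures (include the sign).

Δt' ≈ 1.90 μs

γ = 1/√(1 − 0.387²) = 1.0845
Δt' = γ(Δt − vΔx/c²) = 1.0845 × (4.76 μs − 0.387×2330 m / (2.998×10^8 m/s))
= 1.0845 × (1.7523 μs) = 1.90 μs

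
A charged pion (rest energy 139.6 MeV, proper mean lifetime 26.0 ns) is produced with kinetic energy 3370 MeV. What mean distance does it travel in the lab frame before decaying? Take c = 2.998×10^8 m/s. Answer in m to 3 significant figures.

γ = 1 + K/(m₀c²) = 1 + 3370/139.6 = 25.140
β = √(1 − 1/γ²) = 0.99921
Dilated lifetime: γτ₀ = 25.140 × 26.0 ns = 653.65 ns
d = βc·γτ₀ = 0.99921 × (2.998×10^8 m/s) × 6.5365×10^-7 s = 196 m

d ≈ 196 m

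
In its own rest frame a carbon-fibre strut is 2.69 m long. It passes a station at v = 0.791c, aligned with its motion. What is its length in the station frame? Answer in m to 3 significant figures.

L ≈ 1.65 m

γ = 1/√(1 − 0.791²) = 1.6345
Length contraction: L = L₀/γ = 2.69/1.6345 = 1.65 m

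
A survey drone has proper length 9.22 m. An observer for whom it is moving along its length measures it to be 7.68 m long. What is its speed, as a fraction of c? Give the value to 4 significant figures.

γ = L₀/L = 9.22/7.68 = 1.20052
β = √(1 − 1/γ²) = 0.5533

β ≈ 0.5533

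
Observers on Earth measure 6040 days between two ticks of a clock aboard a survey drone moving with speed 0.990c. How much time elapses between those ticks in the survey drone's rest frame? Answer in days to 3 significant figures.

γ = 1/√(1 − 0.990²) = 7.0888
Proper time: τ₀ = Δt/γ = 6040/7.0888 = 852 days

τ₀ ≈ 852 days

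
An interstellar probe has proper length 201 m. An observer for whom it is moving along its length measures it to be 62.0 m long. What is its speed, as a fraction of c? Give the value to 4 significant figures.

γ = L₀/L = 201/62.0 = 3.24194
β = √(1 − 1/γ²) = 0.9512

β ≈ 0.9512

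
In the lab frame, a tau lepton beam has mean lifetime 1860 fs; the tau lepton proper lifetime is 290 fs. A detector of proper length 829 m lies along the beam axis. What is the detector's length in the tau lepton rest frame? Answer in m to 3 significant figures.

L ≈ 129 m

Time dilation ⇒ γ = Δt/τ₀ = 1860/290 = 6.4138
Length contraction: L = L₀/γ = 829/6.4138 = 129 m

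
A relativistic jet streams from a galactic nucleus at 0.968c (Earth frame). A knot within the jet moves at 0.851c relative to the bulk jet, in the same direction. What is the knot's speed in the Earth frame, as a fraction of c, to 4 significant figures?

Relativistic velocity addition: u = (u' + v)/(1 + u'v/c²)
= (0.851 + 0.968)/(1 + 0.851×0.968) = 1.819/1.82377 = 0.9974

u ≈ 0.9974c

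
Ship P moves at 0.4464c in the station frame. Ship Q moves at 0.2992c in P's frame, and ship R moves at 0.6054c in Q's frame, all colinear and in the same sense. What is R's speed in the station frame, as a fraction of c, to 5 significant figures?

u ≈ 0.90341c

Compose boost 2: (0.2992 + 0.4464)/(1 + 0.2992×0.4464) = 0.74560/1.133563 = 0.6577491
Compose boost 3: (0.6054 + 0.6577491)/(1 + 0.6054×0.6577491) = 1.263149/1.398201 = 0.90341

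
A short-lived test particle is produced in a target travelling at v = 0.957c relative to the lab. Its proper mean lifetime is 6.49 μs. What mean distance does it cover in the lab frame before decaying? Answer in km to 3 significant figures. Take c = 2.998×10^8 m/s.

d ≈ 6.42 km

γ = 1/√(1 − 0.957²) = 3.4472
Dilated lifetime: Δt = γτ₀ = 3.4472 × 6.49 μs = 22.373 μs
d = vΔt = 0.957c × 22.373 μs = 2.8691×10^8 m/s × 2.2373×10^-5 s = 6.42 km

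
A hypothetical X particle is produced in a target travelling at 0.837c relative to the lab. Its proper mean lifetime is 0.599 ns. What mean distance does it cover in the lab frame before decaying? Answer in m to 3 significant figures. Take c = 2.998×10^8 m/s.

d ≈ 0.275 m

γ = 1/√(1 − 0.837²) = 1.8275
Dilated lifetime: Δt = γτ₀ = 1.8275 × 0.599 ns = 1.0947 ns
d = vΔt = 0.837c × 1.0947 ns = 2.5093×10^8 m/s × 1.0947×10^-9 s = 0.275 m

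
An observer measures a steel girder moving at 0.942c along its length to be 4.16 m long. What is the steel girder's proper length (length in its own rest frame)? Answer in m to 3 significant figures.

L₀ ≈ 12.4 m

γ = 1/√(1 − 0.942²) = 2.9796
L₀ = γL = 2.9796 × 4.16 = 12.4 m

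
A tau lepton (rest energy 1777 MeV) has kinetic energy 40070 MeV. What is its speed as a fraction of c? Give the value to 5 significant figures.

γ = 1 + K/(m₀c²) = 1 + 40070/1777 = 23.54924
β = √(1 − 1/γ²) = 0.99910

β ≈ 0.99910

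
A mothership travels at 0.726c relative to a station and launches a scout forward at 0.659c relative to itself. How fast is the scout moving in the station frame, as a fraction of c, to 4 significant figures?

u ≈ 0.9368c

Compose boost 2: (0.659 + 0.726)/(1 + 0.659×0.726) = 1.385/1.47843 = 0.9368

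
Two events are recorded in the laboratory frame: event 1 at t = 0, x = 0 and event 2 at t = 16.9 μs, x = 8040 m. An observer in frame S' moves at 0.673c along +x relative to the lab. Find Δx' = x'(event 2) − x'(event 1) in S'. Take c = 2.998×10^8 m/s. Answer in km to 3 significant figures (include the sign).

Δx' ≈ 6.26 km

γ = 1/√(1 − 0.673²) = 1.3520
Δx' = γ(Δx − vΔt) = 1.3520 × (8040 m − 0.673×(2.998×10^8 m/s)×16.9×10^-6 s)
= 1.3520 × (4630.2 m) = 6.26 km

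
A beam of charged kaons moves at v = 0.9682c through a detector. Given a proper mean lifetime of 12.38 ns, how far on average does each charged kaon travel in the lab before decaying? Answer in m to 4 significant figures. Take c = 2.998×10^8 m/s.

γ = 1/√(1 − 0.9682²) = 3.99716
Dilated lifetime: Δt = γτ₀ = 3.99716 × 12.38 ns = 49.4849 ns
d = vΔt = 0.9682c × 49.4849 ns = 2.90266×10^8 m/s × 4.94849×10^-8 s = 14.36 m

d ≈ 14.36 m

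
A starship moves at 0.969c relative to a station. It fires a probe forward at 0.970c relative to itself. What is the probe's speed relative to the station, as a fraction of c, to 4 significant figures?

u ≈ 0.9995c

Relativistic velocity addition: u = (u' + v)/(1 + u'v/c²)
= (0.970 + 0.969)/(1 + 0.970×0.969) = 1.939/1.93993 = 0.9995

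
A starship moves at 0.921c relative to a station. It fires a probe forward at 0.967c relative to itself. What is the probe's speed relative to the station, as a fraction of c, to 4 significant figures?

Relativistic velocity addition: u = (u' + v)/(1 + u'v/c²)
= (0.967 + 0.921)/(1 + 0.967×0.921) = 1.888/1.89061 = 0.9986

u ≈ 0.9986c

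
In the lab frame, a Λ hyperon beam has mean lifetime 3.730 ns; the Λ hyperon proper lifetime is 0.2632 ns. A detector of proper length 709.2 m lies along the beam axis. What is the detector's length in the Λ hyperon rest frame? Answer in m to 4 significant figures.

Time dilation ⇒ γ = Δt/τ₀ = 3.730/0.2632 = 14.1717
Length contraction: L = L₀/γ = 709.2/14.1717 = 50.04 m

L ≈ 50.04 m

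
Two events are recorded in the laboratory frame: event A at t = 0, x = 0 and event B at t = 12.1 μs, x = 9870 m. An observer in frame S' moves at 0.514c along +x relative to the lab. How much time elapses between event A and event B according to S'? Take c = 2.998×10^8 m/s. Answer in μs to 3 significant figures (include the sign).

Δt' ≈ -5.62 μs

γ = 1/√(1 − 0.514²) = 1.1658
Δt' = γ(Δt − vΔx/c²) = 1.1658 × (12.1 μs − 0.514×9870 m / (2.998×10^8 m/s))
= 1.1658 × (-4.8219 μs) = -5.62 μs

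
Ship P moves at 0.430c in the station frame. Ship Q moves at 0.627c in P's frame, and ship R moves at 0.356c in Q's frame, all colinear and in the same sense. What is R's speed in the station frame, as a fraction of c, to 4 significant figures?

Compose boost 2: (0.627 + 0.430)/(1 + 0.627×0.430) = 1.057/1.26961 = 0.832539
Compose boost 3: (0.356 + 0.832539)/(1 + 0.356×0.832539) = 1.18854/1.29638 = 0.9168

u ≈ 0.9168c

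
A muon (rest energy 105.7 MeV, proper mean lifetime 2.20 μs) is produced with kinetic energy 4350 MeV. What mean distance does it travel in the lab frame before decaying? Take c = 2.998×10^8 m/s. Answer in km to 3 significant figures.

d ≈ 27.8 km

γ = 1 + K/(m₀c²) = 1 + 4350/105.7 = 42.154
β = √(1 − 1/γ²) = 0.99972
Dilated lifetime: γτ₀ = 42.154 × 2.20 μs = 92.739 μs
d = βc·γτ₀ = 0.99972 × (2.998×10^8 m/s) × 9.2739×10^-5 s = 27.8 km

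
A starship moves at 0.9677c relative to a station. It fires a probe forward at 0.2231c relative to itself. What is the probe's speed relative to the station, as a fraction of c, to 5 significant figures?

u ≈ 0.97936c

Relativistic velocity addition: u = (u' + v)/(1 + u'v/c²)
= (0.2231 + 0.9677)/(1 + 0.2231×0.9677) = 1.1908/1.215894 = 0.97936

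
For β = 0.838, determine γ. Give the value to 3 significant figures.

γ ≈ 1.83

γ = 1/√(1 − β²) = 1/√(1 − 0.838²) = 1/√(0.29776) = 1.83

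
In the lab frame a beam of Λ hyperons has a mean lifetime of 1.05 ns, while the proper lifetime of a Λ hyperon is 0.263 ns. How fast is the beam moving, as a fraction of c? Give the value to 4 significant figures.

β ≈ 0.9681

γ = Δt/τ₀ = 1.05/0.263 = 3.99240
β = √(1 − 1/γ²) = √(1 − 1/3.99240²) = 0.9681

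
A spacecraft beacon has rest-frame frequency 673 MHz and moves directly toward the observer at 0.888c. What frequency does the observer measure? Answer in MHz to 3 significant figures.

Relativistic Doppler: f_obs = f_src √((1+β)/(1−β))
= 673 × √(1.8880/0.11200) = 673 × 4.1057 = 2760 MHz

f_obs ≈ 2760 MHz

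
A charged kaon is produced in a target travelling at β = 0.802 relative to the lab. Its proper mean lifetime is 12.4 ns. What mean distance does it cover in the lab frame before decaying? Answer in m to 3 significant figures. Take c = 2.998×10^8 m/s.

γ = 1/√(1 − 0.802²) = 1.6741
Dilated lifetime: Δt = γτ₀ = 1.6741 × 12.4 ns = 20.759 ns
d = vΔt = 0.802c × 20.759 ns = 2.4044×10^8 m/s × 2.0759×10^-8 s = 4.99 m

d ≈ 4.99 m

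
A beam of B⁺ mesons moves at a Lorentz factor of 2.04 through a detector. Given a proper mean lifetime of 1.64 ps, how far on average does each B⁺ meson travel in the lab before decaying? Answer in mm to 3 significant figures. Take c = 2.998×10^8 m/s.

β = √(1 − 1/γ²) = √(1 − 1/2.04²) = 0.87161
Dilated lifetime: Δt = γτ₀ = 2.04 × 1.64 ps = 3.3456 ps
d = vΔt = 0.87161c × 3.3456 ps = 2.6131×10^8 m/s × 3.3456×10^-12 s = 0.874 mm

d ≈ 0.874 mm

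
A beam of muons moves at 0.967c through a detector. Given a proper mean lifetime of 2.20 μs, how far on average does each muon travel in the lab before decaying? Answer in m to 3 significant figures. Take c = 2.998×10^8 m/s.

d ≈ 2500 m

γ = 1/√(1 − 0.967²) = 3.9250
Dilated lifetime: Δt = γτ₀ = 3.9250 × 2.20 μs = 8.6350 μs
d = vΔt = 0.967c × 8.6350 μs = 2.8991×10^8 m/s × 8.6350×10^-6 s = 2500 m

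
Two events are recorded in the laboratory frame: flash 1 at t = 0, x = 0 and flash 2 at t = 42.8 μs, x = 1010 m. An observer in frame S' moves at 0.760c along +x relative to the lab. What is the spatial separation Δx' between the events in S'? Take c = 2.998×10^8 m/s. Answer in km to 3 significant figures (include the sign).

Δx' ≈ -13.5 km

γ = 1/√(1 − 0.760²) = 1.5386
Δx' = γ(Δx − vΔt) = 1.5386 × (1010 m − 0.760×(2.998×10^8 m/s)×42.8×10^-6 s)
= 1.5386 × (-8741.9 m) = -13.5 km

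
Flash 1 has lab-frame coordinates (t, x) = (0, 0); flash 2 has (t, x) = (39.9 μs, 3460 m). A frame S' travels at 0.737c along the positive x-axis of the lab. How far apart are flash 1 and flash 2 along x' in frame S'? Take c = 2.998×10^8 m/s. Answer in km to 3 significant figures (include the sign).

Δx' ≈ -7.92 km

γ = 1/√(1 − 0.737²) = 1.4795
Δx' = γ(Δx − vΔt) = 1.4795 × (3460 m − 0.737×(2.998×10^8 m/s)×39.9×10^-6 s)
= 1.4795 × (-5356.0 m) = -7.92 km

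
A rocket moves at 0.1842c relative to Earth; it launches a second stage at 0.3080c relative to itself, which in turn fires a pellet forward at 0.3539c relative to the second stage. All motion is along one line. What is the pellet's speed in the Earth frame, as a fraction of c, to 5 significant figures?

u ≈ 0.70368c

Compose boost 2: (0.3080 + 0.1842)/(1 + 0.3080×0.1842) = 0.49220/1.056734 = 0.4657749
Compose boost 3: (0.3539 + 0.4657749)/(1 + 0.3539×0.4657749) = 0.8196749/1.164838 = 0.70368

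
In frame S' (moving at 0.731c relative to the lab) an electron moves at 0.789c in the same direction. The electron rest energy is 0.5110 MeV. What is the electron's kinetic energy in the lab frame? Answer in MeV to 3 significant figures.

u_lab = (0.789 + 0.731)/(1 + 0.789×0.731) = 0.964003
γ = 1/√(1 − 0.964003²) = 3.7609
K = (γ − 1)m₀c² = (3.7609 − 1) × 0.5110 = 2.7609 × 0.5110 = 1.41 MeV

K ≈ 1.41 MeV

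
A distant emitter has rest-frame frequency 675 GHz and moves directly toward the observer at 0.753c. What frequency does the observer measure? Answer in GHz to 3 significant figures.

Relativistic Doppler: f_obs = f_src √((1+β)/(1−β))
= 675 × √(1.7530/0.24700) = 675 × 2.6641 = 1800 GHz

f_obs ≈ 1800 GHz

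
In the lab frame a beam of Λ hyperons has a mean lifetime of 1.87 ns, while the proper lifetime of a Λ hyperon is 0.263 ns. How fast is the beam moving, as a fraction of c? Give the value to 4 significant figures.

γ = Δt/τ₀ = 1.87/0.263 = 7.11027
β = √(1 − 1/γ²) = √(1 − 1/7.11027²) = 0.9901

β ≈ 0.9901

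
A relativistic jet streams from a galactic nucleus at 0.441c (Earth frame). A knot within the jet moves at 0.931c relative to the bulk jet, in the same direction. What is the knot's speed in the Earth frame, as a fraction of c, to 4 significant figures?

Relativistic velocity addition: u = (u' + v)/(1 + u'v/c²)
= (0.931 + 0.441)/(1 + 0.931×0.441) = 1.372/1.41057 = 0.9727

u ≈ 0.9727c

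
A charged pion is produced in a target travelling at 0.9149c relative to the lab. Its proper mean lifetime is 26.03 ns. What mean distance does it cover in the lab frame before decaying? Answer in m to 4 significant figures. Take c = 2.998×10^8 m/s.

γ = 1/√(1 − 0.9149²) = 2.47721
Dilated lifetime: Δt = γτ₀ = 2.47721 × 26.03 ns = 64.4817 ns
d = vΔt = 0.9149c × 64.4817 ns = 2.74287×10^8 m/s × 6.44817×10^-8 s = 17.69 m

d ≈ 17.69 m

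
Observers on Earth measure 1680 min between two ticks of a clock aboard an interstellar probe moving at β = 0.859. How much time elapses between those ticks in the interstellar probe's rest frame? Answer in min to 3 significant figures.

γ = 1/√(1 − 0.859²) = 1.9532
Proper time: τ₀ = Δt/γ = 1680/1.9532 = 860 min

τ₀ ≈ 860 min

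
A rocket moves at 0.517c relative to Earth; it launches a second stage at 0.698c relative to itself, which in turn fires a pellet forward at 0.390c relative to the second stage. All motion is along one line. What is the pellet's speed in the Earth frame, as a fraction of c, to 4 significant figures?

u ≈ 0.9515c

Compose boost 2: (0.698 + 0.517)/(1 + 0.698×0.517) = 1.215/1.36087 = 0.892814
Compose boost 3: (0.390 + 0.892814)/(1 + 0.390×0.892814) = 1.28281/1.34820 = 0.9515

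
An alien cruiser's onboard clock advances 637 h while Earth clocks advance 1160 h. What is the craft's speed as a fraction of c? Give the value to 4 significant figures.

β ≈ 0.8357

γ = Δt/τ₀ = 1160/637 = 1.82104
β = √(1 − 1/γ²) = √(1 − 1/1.82104²) = 0.8357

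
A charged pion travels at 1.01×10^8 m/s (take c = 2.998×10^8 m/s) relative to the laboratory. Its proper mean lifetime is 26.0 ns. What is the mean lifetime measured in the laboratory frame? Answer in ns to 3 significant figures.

β = v/c = 1.01×10^8 / 2.998×10^8 = 0.33689
γ = 1/√(1 − 0.33689²) = 1.0621
Time dilation: Δt = γτ₀ = 1.0621 × 26.0 ns = 27.6 ns

Δt ≈ 27.6 ns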